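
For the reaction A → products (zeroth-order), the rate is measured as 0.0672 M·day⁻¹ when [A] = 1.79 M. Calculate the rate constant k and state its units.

0.0672 M·day⁻¹

Step 1: For a zeroth-order reaction, rate = k (independent of concentration).
Step 2: k = rate = 0.0672 M·day⁻¹.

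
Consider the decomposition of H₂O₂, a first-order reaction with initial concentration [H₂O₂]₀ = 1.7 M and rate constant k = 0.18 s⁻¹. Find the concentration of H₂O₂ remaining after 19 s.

0.05561 M

Step 1: For a first-order reaction: [H₂O₂] = [H₂O₂]₀ × e^(-kt)
Step 2: [H₂O₂] = 1.7 × e^(-0.18 × 19)
Step 3: [H₂O₂] = 1.7 × e^(-3.42)
Step 4: [H₂O₂] = 1.7 × 0.0327124 = 0.05561 M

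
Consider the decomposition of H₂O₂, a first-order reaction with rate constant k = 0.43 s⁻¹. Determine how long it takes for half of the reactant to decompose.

1.612 s

Step 1: For a first-order reaction, t₁/₂ = ln(2)/k
Step 2: t₁/₂ = ln(2)/0.43
Step 3: t₁/₂ = 0.6931/0.43 = 1.612 s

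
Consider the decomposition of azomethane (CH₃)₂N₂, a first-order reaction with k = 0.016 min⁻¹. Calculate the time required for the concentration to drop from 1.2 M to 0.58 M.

45.44 min

Step 1: For first-order: t = ln([azomethane]₀/[azomethane])/k
Step 2: t = ln(1.2/0.58)/0.016
Step 3: t = ln(2.069)/0.016
Step 4: t = 0.727/0.016 = 45.44 min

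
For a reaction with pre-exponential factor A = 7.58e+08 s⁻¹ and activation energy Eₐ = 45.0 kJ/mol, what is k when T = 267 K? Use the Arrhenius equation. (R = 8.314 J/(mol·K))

1.19e+00 s⁻¹

Step 1: Use the Arrhenius equation: k = A × exp(-Eₐ/RT)
Step 2: Convert Eₐ to J/mol: 45.0 kJ/mol = 45000 J/mol
Step 3: Calculate the exponent: -Eₐ/(RT) = -45000/(8.314 × 267) = -20.27175
Step 4: k = 7.58e+08 × exp(-20.27175)
Step 5: k = 7.58e+08 × 1.57069e-09 = 1.1906e+00 s⁻¹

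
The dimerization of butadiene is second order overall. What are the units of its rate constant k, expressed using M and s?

M⁻¹·s⁻¹

Step 1: For overall order n, rate = k × (concentration)^n.
Step 2: Rate has units M·s⁻¹; concentration term has units M^2.
Step 3: k = rate / (concentration)^n, so units of k = M^(1-2)·s⁻¹ = M⁻¹·s⁻¹.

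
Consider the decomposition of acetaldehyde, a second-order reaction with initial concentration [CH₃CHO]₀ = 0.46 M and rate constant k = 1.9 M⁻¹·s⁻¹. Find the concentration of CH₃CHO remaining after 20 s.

0.02489 M

Step 1: For a second-order reaction: 1/[CH₃CHO] = 1/[CH₃CHO]₀ + kt
Step 2: 1/[CH₃CHO] = 1/0.46 + 1.9 × 20
Step 3: 1/[CH₃CHO] = 2.174 + 38 = 40.17
Step 4: [CH₃CHO] = 1/40.17 = 0.02489 M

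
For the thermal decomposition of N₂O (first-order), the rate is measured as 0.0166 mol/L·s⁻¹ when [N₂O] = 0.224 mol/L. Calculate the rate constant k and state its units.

0.07411 s⁻¹

Step 1: rate = k[N₂O]^1, so k = rate / [N₂O]^1.
Step 2: k = 0.0166 / (0.224)^1 = 0.0166 / 0.224.
Step 3: k = 0.07411 s⁻¹.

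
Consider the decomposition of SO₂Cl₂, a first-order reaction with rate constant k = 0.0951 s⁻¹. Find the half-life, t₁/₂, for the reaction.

7.289 s

Step 1: For a first-order reaction, t₁/₂ = ln(2)/k
Step 2: t₁/₂ = ln(2)/0.0951
Step 3: t₁/₂ = 0.6931/0.0951 = 7.289 s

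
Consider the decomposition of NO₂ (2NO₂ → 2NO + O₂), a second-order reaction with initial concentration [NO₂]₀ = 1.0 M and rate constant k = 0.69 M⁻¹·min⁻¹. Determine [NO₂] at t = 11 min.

0.1164 M

Step 1: For a second-order reaction: 1/[NO₂] = 1/[NO₂]₀ + kt
Step 2: 1/[NO₂] = 1/1.0 + 0.69 × 11
Step 3: 1/[NO₂] = 1 + 7.59 = 8.59
Step 4: [NO₂] = 1/8.59 = 0.1164 M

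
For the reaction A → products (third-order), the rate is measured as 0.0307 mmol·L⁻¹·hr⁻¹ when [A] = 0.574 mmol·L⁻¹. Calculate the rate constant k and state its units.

0.1623 (mmol·L⁻¹)⁻²·hr⁻¹

Step 1: rate = k[A]^3, so k = rate / [A]^3.
Step 2: k = 0.0307 / (0.574)^3 = 0.0307 / 0.1891.
Step 3: k = 0.1623 (mmol·L⁻¹)⁻²·hr⁻¹.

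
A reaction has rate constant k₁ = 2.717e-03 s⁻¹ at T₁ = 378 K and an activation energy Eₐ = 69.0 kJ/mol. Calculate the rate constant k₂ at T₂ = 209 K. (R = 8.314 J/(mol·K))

5.294e-11 s⁻¹

Step 1: Use the two-temperature Arrhenius form: ln(k₂/k₁) = -Eₐ/R × (1/T₂ - 1/T₁)
Step 2: Convert Eₐ to J/mol: 69.0 kJ/mol = 69000 J/mol
Step 3: 1/T₂ - 1/T₁ = 1/209 - 1/378 = 2.139186e-03 K⁻¹
Step 4: ln(k₂/k₁) = -69000/8.314 × 2.139186e-03 = -17.75365
Step 5: k₂ = k₁ × exp(-17.75365) = 2.717e-03 × 1.94844e-08 = 5.294e-11 s⁻¹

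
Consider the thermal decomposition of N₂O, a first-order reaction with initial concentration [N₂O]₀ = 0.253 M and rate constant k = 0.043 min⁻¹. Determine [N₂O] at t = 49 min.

0.03077 M

Step 1: For a first-order reaction: [N₂O] = [N₂O]₀ × e^(-kt)
Step 2: [N₂O] = 0.253 × e^(-0.043 × 49)
Step 3: [N₂O] = 0.253 × e^(-2.107)
Step 4: [N₂O] = 0.253 × 0.121602 = 0.03077 M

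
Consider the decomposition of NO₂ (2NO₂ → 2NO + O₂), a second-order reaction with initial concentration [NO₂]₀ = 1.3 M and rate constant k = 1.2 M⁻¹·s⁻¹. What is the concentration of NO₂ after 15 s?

0.05328 M

Step 1: For a second-order reaction: 1/[NO₂] = 1/[NO₂]₀ + kt
Step 2: 1/[NO₂] = 1/1.3 + 1.2 × 15
Step 3: 1/[NO₂] = 0.7692 + 18 = 18.77
Step 4: [NO₂] = 1/18.77 = 0.05328 M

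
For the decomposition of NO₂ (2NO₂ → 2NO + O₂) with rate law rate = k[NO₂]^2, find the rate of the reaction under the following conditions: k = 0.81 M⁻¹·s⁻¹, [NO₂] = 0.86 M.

0.5991 M/s

Step 1: Identify the rate law: rate = k[NO₂]^2
Step 2: Substitute values: rate = 0.81 × (0.86)^2
Step 3: Calculate: rate = 0.81 × 0.7396 = 0.599076 M/s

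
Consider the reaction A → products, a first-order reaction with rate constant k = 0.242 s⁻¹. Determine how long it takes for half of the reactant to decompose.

2.864 s

Step 1: For a first-order reaction, t₁/₂ = ln(2)/k
Step 2: t₁/₂ = ln(2)/0.242
Step 3: t₁/₂ = 0.6931/0.242 = 2.864 s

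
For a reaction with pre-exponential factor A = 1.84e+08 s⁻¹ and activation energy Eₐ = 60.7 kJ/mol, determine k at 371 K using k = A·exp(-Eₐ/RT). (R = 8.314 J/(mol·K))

5.23e-01 s⁻¹

Step 1: Use the Arrhenius equation: k = A × exp(-Eₐ/RT)
Step 2: Convert Eₐ to J/mol: 60.7 kJ/mol = 60700 J/mol
Step 3: Calculate the exponent: -Eₐ/(RT) = -60700/(8.314 × 371) = -19.67908
Step 4: k = 1.84e+08 × exp(-19.67908)
Step 5: k = 1.84e+08 × 2.84108e-09 = 5.2276e-01 s⁻¹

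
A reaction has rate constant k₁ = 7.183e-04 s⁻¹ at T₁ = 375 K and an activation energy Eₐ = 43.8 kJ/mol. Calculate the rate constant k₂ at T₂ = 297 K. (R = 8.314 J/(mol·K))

1.795e-05 s⁻¹

Step 1: Use the two-temperature Arrhenius form: ln(k₂/k₁) = -Eₐ/R × (1/T₂ - 1/T₁)
Step 2: Convert Eₐ to J/mol: 43.8 kJ/mol = 43800 J/mol
Step 3: 1/T₂ - 1/T₁ = 1/297 - 1/375 = 7.003367e-04 K⁻¹
Step 4: ln(k₂/k₁) = -43800/8.314 × 7.003367e-04 = -3.68953
Step 5: k₂ = k₁ × exp(-3.68953) = 7.183e-04 × 2.49837e-02 = 1.795e-05 s⁻¹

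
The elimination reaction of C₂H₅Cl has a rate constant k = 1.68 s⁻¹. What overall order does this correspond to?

first order (1)

Step 1: The units of k for an nth-order reaction are (concentration)^(1-n)·(time)⁻¹.
Step 2: Here k has units s⁻¹, so the concentration exponent is 0.
Step 3: 1 - n = 0 ⇒ n = 1. The reaction is first order.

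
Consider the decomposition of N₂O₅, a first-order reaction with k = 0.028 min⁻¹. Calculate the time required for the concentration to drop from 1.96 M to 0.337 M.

62.88 min

Step 1: For first-order: t = ln([N₂O₅]₀/[N₂O₅])/k
Step 2: t = ln(1.96/0.337)/0.028
Step 3: t = ln(5.816)/0.028
Step 4: t = 1.761/0.028 = 62.88 min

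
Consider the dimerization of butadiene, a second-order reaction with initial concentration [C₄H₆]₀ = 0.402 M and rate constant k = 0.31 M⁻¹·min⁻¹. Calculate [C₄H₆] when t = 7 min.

0.2147 M

Step 1: For a second-order reaction: 1/[C₄H₆] = 1/[C₄H₆]₀ + kt
Step 2: 1/[C₄H₆] = 1/0.402 + 0.31 × 7
Step 3: 1/[C₄H₆] = 2.488 + 2.17 = 4.658
Step 4: [C₄H₆] = 1/4.658 = 0.2147 M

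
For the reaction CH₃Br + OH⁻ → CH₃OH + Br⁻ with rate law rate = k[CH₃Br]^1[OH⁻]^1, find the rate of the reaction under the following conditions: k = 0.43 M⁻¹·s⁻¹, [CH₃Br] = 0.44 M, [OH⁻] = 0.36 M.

0.06811 M/s

Step 1: The rate law is rate = k[CH₃Br]^1[OH⁻]^1
Step 2: Substitute: rate = 0.43 × (0.44)^1 × (0.36)^1
Step 3: rate = 0.43 × 0.44 × 0.36 = 0.068112 M/s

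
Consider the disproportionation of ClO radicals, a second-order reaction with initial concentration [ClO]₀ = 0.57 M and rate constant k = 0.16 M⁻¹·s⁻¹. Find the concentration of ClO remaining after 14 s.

0.2504 M

Step 1: For a second-order reaction: 1/[ClO] = 1/[ClO]₀ + kt
Step 2: 1/[ClO] = 1/0.57 + 0.16 × 14
Step 3: 1/[ClO] = 1.754 + 2.24 = 3.994
Step 4: [ClO] = 1/3.994 = 0.2504 M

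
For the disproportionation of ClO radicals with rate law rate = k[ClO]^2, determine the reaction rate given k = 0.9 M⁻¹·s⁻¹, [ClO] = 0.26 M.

0.06084 M/s

Step 1: Identify the rate law: rate = k[ClO]^2
Step 2: Substitute values: rate = 0.9 × (0.26)^2
Step 3: Calculate: rate = 0.9 × 0.0676 = 0.06084 M/s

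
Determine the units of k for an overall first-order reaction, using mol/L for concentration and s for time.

s⁻¹

Step 1: For overall order n, rate = k × (concentration)^n.
Step 2: Rate has units mol/L·s⁻¹; concentration term has units (mol/L)^1.
Step 3: k = rate / (concentration)^n, so units of k = (mol/L)^(1-1)·s⁻¹ = s⁻¹.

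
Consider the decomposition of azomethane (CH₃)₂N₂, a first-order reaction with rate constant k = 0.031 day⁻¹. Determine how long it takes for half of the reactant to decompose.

22.36 day

Step 1: For a first-order reaction, t₁/₂ = ln(2)/k
Step 2: t₁/₂ = ln(2)/0.031
Step 3: t₁/₂ = 0.6931/0.031 = 22.36 day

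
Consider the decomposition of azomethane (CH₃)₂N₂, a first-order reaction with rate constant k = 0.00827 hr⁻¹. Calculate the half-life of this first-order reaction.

83.81 hr

Step 1: For a first-order reaction, t₁/₂ = ln(2)/k
Step 2: t₁/₂ = ln(2)/0.00827
Step 3: t₁/₂ = 0.6931/0.00827 = 83.81 hr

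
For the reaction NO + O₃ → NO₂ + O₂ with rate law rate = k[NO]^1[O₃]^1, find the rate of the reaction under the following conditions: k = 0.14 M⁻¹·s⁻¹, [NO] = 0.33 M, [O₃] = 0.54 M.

0.02495 M/s

Step 1: The rate law is rate = k[NO]^1[O₃]^1
Step 2: Substitute: rate = 0.14 × (0.33)^1 × (0.54)^1
Step 3: rate = 0.14 × 0.33 × 0.54 = 0.024948 M/s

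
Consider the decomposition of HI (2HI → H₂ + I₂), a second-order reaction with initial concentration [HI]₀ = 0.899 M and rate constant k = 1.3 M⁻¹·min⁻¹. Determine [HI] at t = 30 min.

0.02493 M

Step 1: For a second-order reaction: 1/[HI] = 1/[HI]₀ + kt
Step 2: 1/[HI] = 1/0.899 + 1.3 × 30
Step 3: 1/[HI] = 1.112 + 39 = 40.11
Step 4: [HI] = 1/40.11 = 0.02493 M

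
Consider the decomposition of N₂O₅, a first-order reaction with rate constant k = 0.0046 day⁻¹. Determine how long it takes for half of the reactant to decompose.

150.7 day

Step 1: For a first-order reaction, t₁/₂ = ln(2)/k
Step 2: t₁/₂ = ln(2)/0.0046
Step 3: t₁/₂ = 0.6931/0.0046 = 150.7 day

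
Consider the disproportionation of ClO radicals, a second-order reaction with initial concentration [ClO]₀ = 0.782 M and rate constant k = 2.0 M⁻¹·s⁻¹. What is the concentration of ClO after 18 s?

0.02682 M

Step 1: For a second-order reaction: 1/[ClO] = 1/[ClO]₀ + kt
Step 2: 1/[ClO] = 1/0.782 + 2.0 × 18
Step 3: 1/[ClO] = 1.279 + 36 = 37.28
Step 4: [ClO] = 1/37.28 = 0.02682 M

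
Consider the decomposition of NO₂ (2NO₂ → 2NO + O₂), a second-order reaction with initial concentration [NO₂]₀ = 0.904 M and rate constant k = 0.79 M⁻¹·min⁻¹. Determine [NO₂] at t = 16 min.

0.07275 M

Step 1: For a second-order reaction: 1/[NO₂] = 1/[NO₂]₀ + kt
Step 2: 1/[NO₂] = 1/0.904 + 0.79 × 16
Step 3: 1/[NO₂] = 1.106 + 12.64 = 13.75
Step 4: [NO₂] = 1/13.75 = 0.07275 M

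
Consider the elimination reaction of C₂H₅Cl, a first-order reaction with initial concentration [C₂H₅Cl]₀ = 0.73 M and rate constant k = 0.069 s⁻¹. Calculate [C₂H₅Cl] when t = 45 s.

0.03272 M

Step 1: For a first-order reaction: [C₂H₅Cl] = [C₂H₅Cl]₀ × e^(-kt)
Step 2: [C₂H₅Cl] = 0.73 × e^(-0.069 × 45)
Step 3: [C₂H₅Cl] = 0.73 × e^(-3.105)
Step 4: [C₂H₅Cl] = 0.73 × 0.0448245 = 0.03272 M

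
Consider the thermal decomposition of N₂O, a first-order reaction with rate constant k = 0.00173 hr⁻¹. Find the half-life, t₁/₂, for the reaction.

400.7 hr

Step 1: For a first-order reaction, t₁/₂ = ln(2)/k
Step 2: t₁/₂ = ln(2)/0.00173
Step 3: t₁/₂ = 0.6931/0.00173 = 400.7 hr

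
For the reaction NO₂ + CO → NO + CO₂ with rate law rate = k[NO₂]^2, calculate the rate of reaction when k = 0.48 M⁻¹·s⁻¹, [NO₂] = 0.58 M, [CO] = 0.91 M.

0.1615 M/s

Step 1: The rate law is rate = k[NO₂]^2
Step 2: Note that the rate does not depend on [CO] (zero order in CO).
Step 3: rate = 0.48 × (0.58)^2 = 0.161472 M/s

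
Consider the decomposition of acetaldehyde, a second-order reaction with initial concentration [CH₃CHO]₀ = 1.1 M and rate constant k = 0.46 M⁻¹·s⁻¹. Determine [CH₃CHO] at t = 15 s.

0.1281 M

Step 1: For a second-order reaction: 1/[CH₃CHO] = 1/[CH₃CHO]₀ + kt
Step 2: 1/[CH₃CHO] = 1/1.1 + 0.46 × 15
Step 3: 1/[CH₃CHO] = 0.9091 + 6.9 = 7.809
Step 4: [CH₃CHO] = 1/7.809 = 0.1281 M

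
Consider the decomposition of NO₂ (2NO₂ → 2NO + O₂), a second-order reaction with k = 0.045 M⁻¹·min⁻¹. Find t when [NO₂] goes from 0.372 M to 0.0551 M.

343.6 min

Step 1: For second-order: t = (1/[NO₂] - 1/[NO₂]₀)/k
Step 2: t = (1/0.0551 - 1/0.372)/0.045
Step 3: t = (18.15 - 2.688)/0.045
Step 4: t = 15.46/0.045 = 343.6 min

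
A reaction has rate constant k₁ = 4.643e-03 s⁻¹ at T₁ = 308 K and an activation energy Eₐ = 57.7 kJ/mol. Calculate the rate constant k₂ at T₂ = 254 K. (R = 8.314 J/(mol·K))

3.858e-05 s⁻¹

Step 1: Use the two-temperature Arrhenius form: ln(k₂/k₁) = -Eₐ/R × (1/T₂ - 1/T₁)
Step 2: Convert Eₐ to J/mol: 57.7 kJ/mol = 57700 J/mol
Step 3: 1/T₂ - 1/T₁ = 1/254 - 1/308 = 6.902546e-04 K⁻¹
Step 4: ln(k₂/k₁) = -57700/8.314 × 6.902546e-04 = -4.79044
Step 5: k₂ = k₁ × exp(-4.79044) = 4.643e-03 × 8.30880e-03 = 3.858e-05 s⁻¹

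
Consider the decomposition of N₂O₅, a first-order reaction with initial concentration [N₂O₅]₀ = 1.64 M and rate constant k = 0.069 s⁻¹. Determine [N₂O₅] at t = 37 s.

0.1277 M

Step 1: For a first-order reaction: [N₂O₅] = [N₂O₅]₀ × e^(-kt)
Step 2: [N₂O₅] = 1.64 × e^(-0.069 × 37)
Step 3: [N₂O₅] = 1.64 × e^(-2.553)
Step 4: [N₂O₅] = 1.64 × 0.0778478 = 0.1277 M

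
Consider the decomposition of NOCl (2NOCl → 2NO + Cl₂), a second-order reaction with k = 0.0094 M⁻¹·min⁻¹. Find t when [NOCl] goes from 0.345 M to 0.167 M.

328.7 min

Step 1: For second-order: t = (1/[NOCl] - 1/[NOCl]₀)/k
Step 2: t = (1/0.167 - 1/0.345)/0.0094
Step 3: t = (5.988 - 2.899)/0.0094
Step 4: t = 3.089/0.0094 = 328.7 min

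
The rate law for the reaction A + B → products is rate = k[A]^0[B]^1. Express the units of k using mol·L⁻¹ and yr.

yr⁻¹

Step 1: Overall order = 0 + 1 = 1.
Step 2: rate has units mol·L⁻¹·yr⁻¹; [A]^0[B]^1 has units (mol·L⁻¹)^1.
Step 3: k = rate/([A]^0[B]^1), so units of k = (mol·L⁻¹)^(1-1)·yr⁻¹ = yr⁻¹.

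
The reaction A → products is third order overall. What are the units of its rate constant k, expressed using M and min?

M⁻²·min⁻¹

Step 1: For overall order n, rate = k × (concentration)^n.
Step 2: Rate has units M·min⁻¹; concentration term has units M^3.
Step 3: k = rate / (concentration)^n, so units of k = M^(1-3)·min⁻¹ = M⁻²·min⁻¹.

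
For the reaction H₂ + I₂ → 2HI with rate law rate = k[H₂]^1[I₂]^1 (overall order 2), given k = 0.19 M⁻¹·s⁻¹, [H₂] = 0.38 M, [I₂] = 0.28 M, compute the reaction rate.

0.02022 M/s

Step 1: The rate law is rate = k[H₂]^1[I₂]^1, overall order = 1+1 = 2
Step 2: Substitute values: rate = 0.19 × (0.38)^1 × (0.28)^1
Step 3: rate = 0.19 × 0.38 × 0.28 = 0.020216 M/s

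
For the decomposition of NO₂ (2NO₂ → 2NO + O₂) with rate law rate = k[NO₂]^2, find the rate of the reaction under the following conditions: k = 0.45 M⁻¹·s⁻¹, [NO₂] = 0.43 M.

0.0832 M/s

Step 1: Identify the rate law: rate = k[NO₂]^2
Step 2: Substitute values: rate = 0.45 × (0.43)^2
Step 3: Calculate: rate = 0.45 × 0.1849 = 0.083205 M/s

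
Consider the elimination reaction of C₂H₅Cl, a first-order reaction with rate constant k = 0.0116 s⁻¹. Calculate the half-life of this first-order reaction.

59.75 s

Step 1: For a first-order reaction, t₁/₂ = ln(2)/k
Step 2: t₁/₂ = ln(2)/0.0116
Step 3: t₁/₂ = 0.6931/0.0116 = 59.75 s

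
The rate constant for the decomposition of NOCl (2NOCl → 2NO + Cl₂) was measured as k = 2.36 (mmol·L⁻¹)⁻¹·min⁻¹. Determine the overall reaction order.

second order (2)

Step 1: The units of k for an nth-order reaction are (concentration)^(1-n)·(time)⁻¹.
Step 2: Here k has units (mmol·L⁻¹)⁻¹·min⁻¹, so the concentration exponent is -1.
Step 3: 1 - n = -1 ⇒ n = 2. The reaction is second order.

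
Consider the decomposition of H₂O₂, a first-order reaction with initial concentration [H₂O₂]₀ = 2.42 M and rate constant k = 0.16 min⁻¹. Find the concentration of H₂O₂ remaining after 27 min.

0.03219 M

Step 1: For a first-order reaction: [H₂O₂] = [H₂O₂]₀ × e^(-kt)
Step 2: [H₂O₂] = 2.42 × e^(-0.16 × 27)
Step 3: [H₂O₂] = 2.42 × e^(-4.32)
Step 4: [H₂O₂] = 2.42 × 0.0132999 = 0.03219 M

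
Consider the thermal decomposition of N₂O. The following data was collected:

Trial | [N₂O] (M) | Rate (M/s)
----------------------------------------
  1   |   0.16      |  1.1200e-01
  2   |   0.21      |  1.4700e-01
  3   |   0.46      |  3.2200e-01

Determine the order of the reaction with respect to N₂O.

first order (1)

Step 1: Compare trials to find order n where rate₂/rate₁ = ([N₂O]₂/[N₂O]₁)^n
Step 2: rate₂/rate₁ = 1.4700e-01/1.1200e-01 = 1.312
Step 3: [N₂O]₂/[N₂O]₁ = 0.21/0.16 = 1.312
Step 4: n = ln(1.312)/ln(1.312) = 1.00 ≈ 1
Step 5: The reaction is first order in N₂O.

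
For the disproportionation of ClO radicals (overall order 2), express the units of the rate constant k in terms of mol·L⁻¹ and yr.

(mol·L⁻¹)⁻¹·yr⁻¹

Step 1: For overall order n, rate = k × (concentration)^n.
Step 2: Rate has units mol·L⁻¹·yr⁻¹; concentration term has units (mol·L⁻¹)^2.
Step 3: k = rate / (concentration)^n, so units of k = (mol·L⁻¹)^(1-2)·yr⁻¹ = (mol·L⁻¹)⁻¹·yr⁻¹.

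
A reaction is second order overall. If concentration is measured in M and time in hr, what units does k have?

M⁻¹·hr⁻¹

Step 1: For overall order n, rate = k × (concentration)^n.
Step 2: Rate has units M·hr⁻¹; concentration term has units M^2.
Step 3: k = rate / (concentration)^n, so units of k = M^(1-2)·hr⁻¹ = M⁻¹·hr⁻¹.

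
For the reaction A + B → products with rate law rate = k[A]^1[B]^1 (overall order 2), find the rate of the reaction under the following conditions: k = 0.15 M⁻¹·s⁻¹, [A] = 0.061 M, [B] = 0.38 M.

0.003477 M/s

Step 1: The rate law is rate = k[A]^1[B]^1, overall order = 1+1 = 2
Step 2: Substitute values: rate = 0.15 × (0.061)^1 × (0.38)^1
Step 3: rate = 0.15 × 0.061 × 0.38 = 0.003477 M/s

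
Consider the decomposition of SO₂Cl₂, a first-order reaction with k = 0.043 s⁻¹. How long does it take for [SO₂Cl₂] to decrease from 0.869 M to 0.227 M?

31.22 s

Step 1: For first-order: t = ln([SO₂Cl₂]₀/[SO₂Cl₂])/k
Step 2: t = ln(0.869/0.227)/0.043
Step 3: t = ln(3.828)/0.043
Step 4: t = 1.342/0.043 = 31.22 s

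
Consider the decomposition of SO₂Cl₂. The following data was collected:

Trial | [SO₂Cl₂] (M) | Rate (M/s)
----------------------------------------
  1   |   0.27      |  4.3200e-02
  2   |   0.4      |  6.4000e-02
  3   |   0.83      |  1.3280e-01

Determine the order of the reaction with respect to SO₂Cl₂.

first order (1)

Step 1: Compare trials to find order n where rate₂/rate₁ = ([SO₂Cl₂]₂/[SO₂Cl₂]₁)^n
Step 2: rate₂/rate₁ = 6.4000e-02/4.3200e-02 = 1.481
Step 3: [SO₂Cl₂]₂/[SO₂Cl₂]₁ = 0.4/0.27 = 1.481
Step 4: n = ln(1.481)/ln(1.481) = 1.00 ≈ 1
Step 5: The reaction is first order in SO₂Cl₂.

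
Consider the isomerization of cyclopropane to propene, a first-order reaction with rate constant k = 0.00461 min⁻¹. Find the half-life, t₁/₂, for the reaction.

150.4 min

Step 1: For a first-order reaction, t₁/₂ = ln(2)/k
Step 2: t₁/₂ = ln(2)/0.00461
Step 3: t₁/₂ = 0.6931/0.00461 = 150.4 min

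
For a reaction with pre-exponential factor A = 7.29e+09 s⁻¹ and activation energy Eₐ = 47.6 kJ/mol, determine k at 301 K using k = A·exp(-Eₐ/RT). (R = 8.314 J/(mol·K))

4.00e+01 s⁻¹

Step 1: Use the Arrhenius equation: k = A × exp(-Eₐ/RT)
Step 2: Convert Eₐ to J/mol: 47.6 kJ/mol = 47600 J/mol
Step 3: Calculate the exponent: -Eₐ/(RT) = -47600/(8.314 × 301) = -19.02087
Step 4: k = 7.29e+09 × exp(-19.02087)
Step 5: k = 7.29e+09 × 5.48708e-09 = 4.0001e+01 s⁻¹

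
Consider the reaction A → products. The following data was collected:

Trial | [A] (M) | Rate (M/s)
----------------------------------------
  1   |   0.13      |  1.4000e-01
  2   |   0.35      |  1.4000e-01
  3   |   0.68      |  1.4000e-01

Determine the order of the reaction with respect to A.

zeroth order (0)

Step 1: Compare trials - when concentration changes, rate stays constant.
Step 2: rate₂/rate₁ = 1.4000e-01/1.4000e-01 = 1
Step 3: [A]₂/[A]₁ = 0.35/0.13 = 2.692
Step 4: Since rate ratio ≈ (conc ratio)^0, the reaction is zeroth order.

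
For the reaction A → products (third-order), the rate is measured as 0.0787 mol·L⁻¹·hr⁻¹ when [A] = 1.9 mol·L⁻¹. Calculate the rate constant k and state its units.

0.01147 (mol·L⁻¹)⁻²·hr⁻¹

Step 1: rate = k[A]^3, so k = rate / [A]^3.
Step 2: k = 0.0787 / (1.9)^3 = 0.0787 / 6.859.
Step 3: k = 0.01147 (mol·L⁻¹)⁻²·hr⁻¹.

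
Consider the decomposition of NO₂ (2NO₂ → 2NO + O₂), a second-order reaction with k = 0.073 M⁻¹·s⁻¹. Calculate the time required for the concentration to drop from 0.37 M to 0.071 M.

155.9 s

Step 1: For second-order: t = (1/[NO₂] - 1/[NO₂]₀)/k
Step 2: t = (1/0.071 - 1/0.37)/0.073
Step 3: t = (14.08 - 2.703)/0.073
Step 4: t = 11.38/0.073 = 155.9 s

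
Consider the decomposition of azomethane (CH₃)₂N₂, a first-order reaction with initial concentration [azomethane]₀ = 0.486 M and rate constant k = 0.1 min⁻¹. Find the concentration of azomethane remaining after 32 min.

0.01981 M

Step 1: For a first-order reaction: [azomethane] = [azomethane]₀ × e^(-kt)
Step 2: [azomethane] = 0.486 × e^(-0.1 × 32)
Step 3: [azomethane] = 0.486 × e^(-3.2)
Step 4: [azomethane] = 0.486 × 0.0407622 = 0.01981 M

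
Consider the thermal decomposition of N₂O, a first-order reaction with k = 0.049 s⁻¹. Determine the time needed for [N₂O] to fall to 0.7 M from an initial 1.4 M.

14.15 s

Step 1: For first-order: t = ln([N₂O]₀/[N₂O])/k
Step 2: t = ln(1.4/0.7)/0.049
Step 3: t = ln(2)/0.049
Step 4: t = 0.6931/0.049 = 14.15 s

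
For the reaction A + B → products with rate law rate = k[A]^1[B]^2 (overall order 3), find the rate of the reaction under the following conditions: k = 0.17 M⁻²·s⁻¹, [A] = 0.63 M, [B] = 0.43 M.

0.0198 M/s

Step 1: The rate law is rate = k[A]^1[B]^2, overall order = 1+2 = 3
Step 2: Substitute values: rate = 0.17 × (0.63)^1 × (0.43)^2
Step 3: rate = 0.17 × 0.63 × 0.1849 = 0.0198028 M/s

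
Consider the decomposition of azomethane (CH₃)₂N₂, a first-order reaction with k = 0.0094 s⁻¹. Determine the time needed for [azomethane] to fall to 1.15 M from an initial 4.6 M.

147.5 s

Step 1: For first-order: t = ln([azomethane]₀/[azomethane])/k
Step 2: t = ln(4.6/1.15)/0.0094
Step 3: t = ln(4)/0.0094
Step 4: t = 1.386/0.0094 = 147.5 s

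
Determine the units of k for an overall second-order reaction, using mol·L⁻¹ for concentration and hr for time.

(mol·L⁻¹)⁻¹·hr⁻¹

Step 1: For overall order n, rate = k × (concentration)^n.
Step 2: Rate has units mol·L⁻¹·hr⁻¹; concentration term has units (mol·L⁻¹)^2.
Step 3: k = rate / (concentration)^n, so units of k = (mol·L⁻¹)^(1-2)·hr⁻¹ = (mol·L⁻¹)⁻¹·hr⁻¹.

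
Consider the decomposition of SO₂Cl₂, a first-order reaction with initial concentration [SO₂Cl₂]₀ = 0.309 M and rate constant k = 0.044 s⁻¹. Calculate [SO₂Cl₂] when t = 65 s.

0.0177 M

Step 1: For a first-order reaction: [SO₂Cl₂] = [SO₂Cl₂]₀ × e^(-kt)
Step 2: [SO₂Cl₂] = 0.309 × e^(-0.044 × 65)
Step 3: [SO₂Cl₂] = 0.309 × e^(-2.86)
Step 4: [SO₂Cl₂] = 0.309 × 0.0572688 = 0.0177 M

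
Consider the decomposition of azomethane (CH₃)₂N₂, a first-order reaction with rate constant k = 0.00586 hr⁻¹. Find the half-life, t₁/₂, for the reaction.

118.3 hr

Step 1: For a first-order reaction, t₁/₂ = ln(2)/k
Step 2: t₁/₂ = ln(2)/0.00586
Step 3: t₁/₂ = 0.6931/0.00586 = 118.3 hr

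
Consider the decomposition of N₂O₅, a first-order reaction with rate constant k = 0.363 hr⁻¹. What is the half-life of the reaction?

1.909 hr

Step 1: For a first-order reaction, t₁/₂ = ln(2)/k
Step 2: t₁/₂ = ln(2)/0.363
Step 3: t₁/₂ = 0.6931/0.363 = 1.909 hr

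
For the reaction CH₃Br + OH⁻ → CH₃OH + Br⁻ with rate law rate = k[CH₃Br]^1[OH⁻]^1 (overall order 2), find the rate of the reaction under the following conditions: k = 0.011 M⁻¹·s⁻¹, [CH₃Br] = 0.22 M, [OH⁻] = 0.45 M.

0.001089 M/s

Step 1: The rate law is rate = k[CH₃Br]^1[OH⁻]^1, overall order = 1+1 = 2
Step 2: Substitute values: rate = 0.011 × (0.22)^1 × (0.45)^1
Step 3: rate = 0.011 × 0.22 × 0.45 = 0.001089 M/s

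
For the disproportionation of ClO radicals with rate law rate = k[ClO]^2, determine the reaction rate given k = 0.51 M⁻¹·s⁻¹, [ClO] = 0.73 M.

0.2718 M/s

Step 1: Identify the rate law: rate = k[ClO]^2
Step 2: Substitute values: rate = 0.51 × (0.73)^2
Step 3: Calculate: rate = 0.51 × 0.5329 = 0.271779 M/s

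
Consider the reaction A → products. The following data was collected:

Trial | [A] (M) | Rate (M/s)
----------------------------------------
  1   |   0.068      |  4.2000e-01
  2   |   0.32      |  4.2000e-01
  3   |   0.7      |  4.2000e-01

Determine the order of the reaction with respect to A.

zeroth order (0)

Step 1: Compare trials - when concentration changes, rate stays constant.
Step 2: rate₂/rate₁ = 4.2000e-01/4.2000e-01 = 1
Step 3: [A]₂/[A]₁ = 0.32/0.068 = 4.706
Step 4: Since rate ratio ≈ (conc ratio)^0, the reaction is zeroth order.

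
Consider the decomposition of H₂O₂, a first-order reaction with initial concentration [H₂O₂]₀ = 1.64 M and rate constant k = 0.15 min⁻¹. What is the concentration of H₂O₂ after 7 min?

0.5739 M

Step 1: For a first-order reaction: [H₂O₂] = [H₂O₂]₀ × e^(-kt)
Step 2: [H₂O₂] = 1.64 × e^(-0.15 × 7)
Step 3: [H₂O₂] = 1.64 × e^(-1.05)
Step 4: [H₂O₂] = 1.64 × 0.349938 = 0.5739 M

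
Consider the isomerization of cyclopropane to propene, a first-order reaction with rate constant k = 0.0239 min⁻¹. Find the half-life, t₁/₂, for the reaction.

29 min

Step 1: For a first-order reaction, t₁/₂ = ln(2)/k
Step 2: t₁/₂ = ln(2)/0.0239
Step 3: t₁/₂ = 0.6931/0.0239 = 29 min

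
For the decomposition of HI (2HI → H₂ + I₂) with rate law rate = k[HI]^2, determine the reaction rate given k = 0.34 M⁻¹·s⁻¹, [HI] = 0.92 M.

0.2878 M/s

Step 1: Identify the rate law: rate = k[HI]^2
Step 2: Substitute values: rate = 0.34 × (0.92)^2
Step 3: Calculate: rate = 0.34 × 0.8464 = 0.287776 M/s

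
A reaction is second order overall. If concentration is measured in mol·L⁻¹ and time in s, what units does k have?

(mol·L⁻¹)⁻¹·s⁻¹

Step 1: For overall order n, rate = k × (concentration)^n.
Step 2: Rate has units mol·L⁻¹·s⁻¹; concentration term has units (mol·L⁻¹)^2.
Step 3: k = rate / (concentration)^n, so units of k = (mol·L⁻¹)^(1-2)·s⁻¹ = (mol·L⁻¹)⁻¹·s⁻¹.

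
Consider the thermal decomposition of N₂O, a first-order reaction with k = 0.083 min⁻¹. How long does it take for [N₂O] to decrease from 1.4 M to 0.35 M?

16.7 min

Step 1: For first-order: t = ln([N₂O]₀/[N₂O])/k
Step 2: t = ln(1.4/0.35)/0.083
Step 3: t = ln(4)/0.083
Step 4: t = 1.386/0.083 = 16.7 min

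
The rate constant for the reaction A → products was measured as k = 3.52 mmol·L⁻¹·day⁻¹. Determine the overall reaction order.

zeroth order (0)

Step 1: The units of k for an nth-order reaction are (concentration)^(1-n)·(time)⁻¹.
Step 2: Here k has units mmol·L⁻¹·day⁻¹, so the concentration exponent is 1.
Step 3: 1 - n = 1 ⇒ n = 0. The reaction is zeroth order.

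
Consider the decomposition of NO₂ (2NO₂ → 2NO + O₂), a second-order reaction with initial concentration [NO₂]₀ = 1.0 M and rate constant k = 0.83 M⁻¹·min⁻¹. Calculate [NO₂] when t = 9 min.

0.1181 M

Step 1: For a second-order reaction: 1/[NO₂] = 1/[NO₂]₀ + kt
Step 2: 1/[NO₂] = 1/1.0 + 0.83 × 9
Step 3: 1/[NO₂] = 1 + 7.47 = 8.47
Step 4: [NO₂] = 1/8.47 = 0.1181 M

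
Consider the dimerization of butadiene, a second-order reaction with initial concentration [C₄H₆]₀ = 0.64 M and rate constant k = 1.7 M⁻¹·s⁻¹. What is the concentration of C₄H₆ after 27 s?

0.02107 M

Step 1: For a second-order reaction: 1/[C₄H₆] = 1/[C₄H₆]₀ + kt
Step 2: 1/[C₄H₆] = 1/0.64 + 1.7 × 27
Step 3: 1/[C₄H₆] = 1.562 + 45.9 = 47.46
Step 4: [C₄H₆] = 1/47.46 = 0.02107 M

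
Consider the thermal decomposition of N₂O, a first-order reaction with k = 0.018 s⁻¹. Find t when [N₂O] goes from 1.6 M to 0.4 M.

77.02 s

Step 1: For first-order: t = ln([N₂O]₀/[N₂O])/k
Step 2: t = ln(1.6/0.4)/0.018
Step 3: t = ln(4)/0.018
Step 4: t = 1.386/0.018 = 77.02 s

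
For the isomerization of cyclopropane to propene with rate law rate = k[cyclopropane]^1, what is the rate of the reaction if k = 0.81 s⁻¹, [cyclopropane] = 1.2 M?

0.972 M/s

Step 1: Identify the rate law: rate = k[cyclopropane]^1
Step 2: Substitute values: rate = 0.81 × (1.2)^1
Step 3: Calculate: rate = 0.81 × 1.2 = 0.972 M/s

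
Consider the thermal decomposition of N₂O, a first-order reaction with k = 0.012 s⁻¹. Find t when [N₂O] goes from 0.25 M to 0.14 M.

48.32 s

Step 1: For first-order: t = ln([N₂O]₀/[N₂O])/k
Step 2: t = ln(0.25/0.14)/0.012
Step 3: t = ln(1.786)/0.012
Step 4: t = 0.5798/0.012 = 48.32 s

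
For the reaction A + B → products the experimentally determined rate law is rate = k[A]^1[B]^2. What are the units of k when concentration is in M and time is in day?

M⁻²·day⁻¹

Step 1: Overall order = 1 + 2 = 3.
Step 2: rate has units M·day⁻¹; [A]^1[B]^2 has units M^3.
Step 3: k = rate/([A]^1[B]^2), so units of k = M^(1-3)·day⁻¹ = M⁻²·day⁻¹.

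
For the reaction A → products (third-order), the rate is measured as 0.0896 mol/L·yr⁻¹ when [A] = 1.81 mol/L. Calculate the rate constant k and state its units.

0.01511 (mol/L)⁻²·yr⁻¹

Step 1: rate = k[A]^3, so k = rate / [A]^3.
Step 2: k = 0.0896 / (1.81)^3 = 0.0896 / 5.93.
Step 3: k = 0.01511 (mol/L)⁻²·yr⁻¹.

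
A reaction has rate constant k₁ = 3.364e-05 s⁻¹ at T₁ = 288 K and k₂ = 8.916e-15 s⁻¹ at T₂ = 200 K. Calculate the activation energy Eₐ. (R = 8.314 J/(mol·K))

120.0 kJ/mol

Step 1: Use the two-temperature Arrhenius form: ln(k₂/k₁) = -Eₐ/R × (1/T₂ - 1/T₁)
Step 2: ln(k₂/k₁) = ln(8.916e-15/3.364e-05) = ln(2.65042e-10) = -22.0511
Step 3: 1/T₂ - 1/T₁ = 1/200 - 1/288 = 1.527778e-03 K⁻¹
Step 4: Eₐ = -R × ln(k₂/k₁) / (1/T₂ - 1/T₁) = -8.314 × -22.0511 / 1.527778e-03
Step 5: Eₐ = 1.2000e+05 J/mol = 120.0 kJ/mol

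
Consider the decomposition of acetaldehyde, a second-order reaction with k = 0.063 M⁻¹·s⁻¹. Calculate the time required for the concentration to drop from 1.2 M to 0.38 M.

28.54 s

Step 1: For second-order: t = (1/[CH₃CHO] - 1/[CH₃CHO]₀)/k
Step 2: t = (1/0.38 - 1/1.2)/0.063
Step 3: t = (2.632 - 0.8333)/0.063
Step 4: t = 1.798/0.063 = 28.54 s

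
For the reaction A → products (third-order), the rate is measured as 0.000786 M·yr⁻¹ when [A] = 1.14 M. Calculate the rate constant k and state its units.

0.0005305 M⁻²·yr⁻¹

Step 1: rate = k[A]^3, so k = rate / [A]^3.
Step 2: k = 0.000786 / (1.14)^3 = 0.000786 / 1.482.
Step 3: k = 0.0005305 M⁻²·yr⁻¹.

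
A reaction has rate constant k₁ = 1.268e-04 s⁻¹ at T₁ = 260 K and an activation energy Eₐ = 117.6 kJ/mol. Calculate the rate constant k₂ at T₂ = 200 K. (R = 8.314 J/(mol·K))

1.035e-11 s⁻¹

Step 1: Use the two-temperature Arrhenius form: ln(k₂/k₁) = -Eₐ/R × (1/T₂ - 1/T₁)
Step 2: Convert Eₐ to J/mol: 117.6 kJ/mol = 117600 J/mol
Step 3: 1/T₂ - 1/T₁ = 1/200 - 1/260 = 1.153846e-03 K⁻¹
Step 4: ln(k₂/k₁) = -117600/8.314 × 1.153846e-03 = -16.32094
Step 5: k₂ = k₁ × exp(-16.32094) = 1.268e-04 × 8.16405e-08 = 1.035e-11 s⁻¹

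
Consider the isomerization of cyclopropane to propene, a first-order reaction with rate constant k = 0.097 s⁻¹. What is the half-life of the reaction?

7.146 s

Step 1: For a first-order reaction, t₁/₂ = ln(2)/k
Step 2: t₁/₂ = ln(2)/0.097
Step 3: t₁/₂ = 0.6931/0.097 = 7.146 s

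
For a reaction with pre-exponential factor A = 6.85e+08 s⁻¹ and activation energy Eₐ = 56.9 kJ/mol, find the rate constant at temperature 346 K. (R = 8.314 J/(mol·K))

1.76e+00 s⁻¹

Step 1: Use the Arrhenius equation: k = A × exp(-Eₐ/RT)
Step 2: Convert Eₐ to J/mol: 56.9 kJ/mol = 56900 J/mol
Step 3: Calculate the exponent: -Eₐ/(RT) = -56900/(8.314 × 346) = -19.77999
Step 4: k = 6.85e+08 × exp(-19.77999)
Step 5: k = 6.85e+08 × 2.56838e-09 = 1.7593e+00 s⁻¹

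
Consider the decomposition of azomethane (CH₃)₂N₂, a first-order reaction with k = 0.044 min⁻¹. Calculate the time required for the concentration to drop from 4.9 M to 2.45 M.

15.75 min

Step 1: For first-order: t = ln([azomethane]₀/[azomethane])/k
Step 2: t = ln(4.9/2.45)/0.044
Step 3: t = ln(2)/0.044
Step 4: t = 0.6931/0.044 = 15.75 min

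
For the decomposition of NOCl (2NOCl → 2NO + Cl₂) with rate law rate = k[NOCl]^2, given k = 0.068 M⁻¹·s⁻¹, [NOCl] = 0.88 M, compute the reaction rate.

0.05266 M/s

Step 1: Identify the rate law: rate = k[NOCl]^2
Step 2: Substitute values: rate = 0.068 × (0.88)^2
Step 3: Calculate: rate = 0.068 × 0.7744 = 0.0526592 M/s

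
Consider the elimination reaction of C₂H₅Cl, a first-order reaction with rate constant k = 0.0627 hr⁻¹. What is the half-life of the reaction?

11.05 hr

Step 1: For a first-order reaction, t₁/₂ = ln(2)/k
Step 2: t₁/₂ = ln(2)/0.0627
Step 3: t₁/₂ = 0.6931/0.0627 = 11.05 hr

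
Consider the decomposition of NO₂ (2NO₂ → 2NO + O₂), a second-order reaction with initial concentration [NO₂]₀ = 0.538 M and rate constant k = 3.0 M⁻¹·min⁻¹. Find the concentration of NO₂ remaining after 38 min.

0.008631 M

Step 1: For a second-order reaction: 1/[NO₂] = 1/[NO₂]₀ + kt
Step 2: 1/[NO₂] = 1/0.538 + 3.0 × 38
Step 3: 1/[NO₂] = 1.859 + 114 = 115.9
Step 4: [NO₂] = 1/115.9 = 0.008631 M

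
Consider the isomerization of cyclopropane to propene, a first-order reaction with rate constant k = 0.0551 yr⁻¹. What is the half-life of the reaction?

12.58 yr

Step 1: For a first-order reaction, t₁/₂ = ln(2)/k
Step 2: t₁/₂ = ln(2)/0.0551
Step 3: t₁/₂ = 0.6931/0.0551 = 12.58 yr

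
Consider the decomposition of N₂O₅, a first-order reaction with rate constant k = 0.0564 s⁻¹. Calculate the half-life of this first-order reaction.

12.29 s

Step 1: For a first-order reaction, t₁/₂ = ln(2)/k
Step 2: t₁/₂ = ln(2)/0.0564
Step 3: t₁/₂ = 0.6931/0.0564 = 12.29 s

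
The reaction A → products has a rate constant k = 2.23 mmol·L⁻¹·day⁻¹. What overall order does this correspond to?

zeroth order (0)

Step 1: The units of k for an nth-order reaction are (concentration)^(1-n)·(time)⁻¹.
Step 2: Here k has units mmol·L⁻¹·day⁻¹, so the concentration exponent is 1.
Step 3: 1 - n = 1 ⇒ n = 0. The reaction is zeroth order.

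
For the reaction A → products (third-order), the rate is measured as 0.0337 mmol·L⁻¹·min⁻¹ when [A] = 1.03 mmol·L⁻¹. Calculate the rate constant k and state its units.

0.03084 (mmol·L⁻¹)⁻²·min⁻¹

Step 1: rate = k[A]^3, so k = rate / [A]^3.
Step 2: k = 0.0337 / (1.03)^3 = 0.0337 / 1.093.
Step 3: k = 0.03084 (mmol·L⁻¹)⁻²·min⁻¹.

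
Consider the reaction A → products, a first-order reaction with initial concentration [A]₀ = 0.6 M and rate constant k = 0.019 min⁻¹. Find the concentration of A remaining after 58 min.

0.1993 M

Step 1: For a first-order reaction: [A] = [A]₀ × e^(-kt)
Step 2: [A] = 0.6 × e^(-0.019 × 58)
Step 3: [A] = 0.6 × e^(-1.102)
Step 4: [A] = 0.6 × 0.332206 = 0.1993 M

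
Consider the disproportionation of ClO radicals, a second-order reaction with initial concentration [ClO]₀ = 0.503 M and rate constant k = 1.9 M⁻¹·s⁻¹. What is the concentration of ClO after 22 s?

0.02284 M

Step 1: For a second-order reaction: 1/[ClO] = 1/[ClO]₀ + kt
Step 2: 1/[ClO] = 1/0.503 + 1.9 × 22
Step 3: 1/[ClO] = 1.988 + 41.8 = 43.79
Step 4: [ClO] = 1/43.79 = 0.02284 M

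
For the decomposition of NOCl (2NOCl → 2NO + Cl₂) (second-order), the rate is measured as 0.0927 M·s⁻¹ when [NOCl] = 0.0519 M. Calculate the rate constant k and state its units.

34.41 M⁻¹·s⁻¹

Step 1: rate = k[NOCl]^2, so k = rate / [NOCl]^2.
Step 2: k = 0.0927 / (0.0519)^2 = 0.0927 / 0.002694.
Step 3: k = 34.41 M⁻¹·s⁻¹.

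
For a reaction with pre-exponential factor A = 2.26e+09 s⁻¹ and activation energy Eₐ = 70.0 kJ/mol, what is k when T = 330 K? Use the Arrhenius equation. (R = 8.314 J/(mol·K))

1.88e-02 s⁻¹

Step 1: Use the Arrhenius equation: k = A × exp(-Eₐ/RT)
Step 2: Convert Eₐ to J/mol: 70.0 kJ/mol = 70000 J/mol
Step 3: Calculate the exponent: -Eₐ/(RT) = -70000/(8.314 × 330) = -25.51374
Step 4: k = 2.26e+09 × exp(-25.51374)
Step 5: k = 2.26e+09 × 8.30852e-12 = 1.8777e-02 s⁻¹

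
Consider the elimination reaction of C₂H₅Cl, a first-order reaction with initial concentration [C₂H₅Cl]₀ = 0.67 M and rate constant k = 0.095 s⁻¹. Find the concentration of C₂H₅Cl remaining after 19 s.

0.1102 M

Step 1: For a first-order reaction: [C₂H₅Cl] = [C₂H₅Cl]₀ × e^(-kt)
Step 2: [C₂H₅Cl] = 0.67 × e^(-0.095 × 19)
Step 3: [C₂H₅Cl] = 0.67 × e^(-1.805)
Step 4: [C₂H₅Cl] = 0.67 × 0.164474 = 0.1102 M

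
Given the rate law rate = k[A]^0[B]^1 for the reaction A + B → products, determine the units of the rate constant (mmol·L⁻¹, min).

min⁻¹

Step 1: Overall order = 0 + 1 = 1.
Step 2: rate has units mmol·L⁻¹·min⁻¹; [A]^0[B]^1 has units (mmol·L⁻¹)^1.
Step 3: k = rate/([A]^0[B]^1), so units of k = (mmol·L⁻¹)^(1-1)·min⁻¹ = min⁻¹.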